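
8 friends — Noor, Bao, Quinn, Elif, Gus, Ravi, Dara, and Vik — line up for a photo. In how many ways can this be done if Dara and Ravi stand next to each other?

Glue Dara and Ravi into one block (2 internal orders), leaving 7 units to arrange in a row.
So the count is 2·(7)! = 10080.

10080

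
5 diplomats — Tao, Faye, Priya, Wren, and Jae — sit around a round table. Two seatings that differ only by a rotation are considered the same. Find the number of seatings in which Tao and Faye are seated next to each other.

12

Glue Tao and Faye into a block (2 internal orders). Seating 4 units around a circle gives (3)! arrangements.
So 2 × (3)! = 2 × 6 = 12.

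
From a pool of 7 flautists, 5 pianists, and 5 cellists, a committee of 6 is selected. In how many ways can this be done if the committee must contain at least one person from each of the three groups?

Unrestricted: C(17,6) = 12376 ways to pick any 6 of the 17.
Selections missing a whole group: no flautists → C(10,6) = 210; no pianists → C(12,6) = 924; no cellists → C(12,6) = 924.
Add back selections omitting two groups (i.e. drawn from a single group): C(7,6) + C(5,6) + C(5,6) = 7.
By inclusion–exclusion: 12376 − 2058 + 7 = 10325.

10325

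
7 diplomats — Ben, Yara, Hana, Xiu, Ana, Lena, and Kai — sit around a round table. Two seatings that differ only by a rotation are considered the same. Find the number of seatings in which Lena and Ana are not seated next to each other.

All circular seatings of 7 people number (6)! = 720.
Seatings with Lena beside Ana: treat them as a block with 2 internal orders, giving 2 × (5)! = 240.
Subtracting, 720 − 240 = 480.

480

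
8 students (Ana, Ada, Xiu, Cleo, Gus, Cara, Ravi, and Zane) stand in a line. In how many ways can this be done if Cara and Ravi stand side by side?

10080

Glue Cara and Ravi into one block (2 internal orders), leaving 7 units to arrange in a row.
So the count is 2·(7)! = 10080.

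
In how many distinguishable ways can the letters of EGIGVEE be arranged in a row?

EGIGVEE has 7 letters with E appearing 3 times and G appearing twice.
So there are 7! / (3!·2!) = 420 distinguishable arrangements.

420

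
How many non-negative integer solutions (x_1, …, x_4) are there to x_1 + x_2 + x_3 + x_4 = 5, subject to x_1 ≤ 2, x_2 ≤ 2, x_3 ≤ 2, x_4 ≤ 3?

Without the upper bounds there are C(8,3) = 56 ways to split 5 among 4 variables.
Subtract solutions that violate a single cap (substitute x_i' = x_i − (cap_i+1)): x_1 ≥ 3 gives C(5,3) = 10; x_2 ≥ 3 gives C(5,3) = 10; x_3 ≥ 3 gives C(5,3) = 10; x_4 ≥ 4 gives C(4,3) = 4. Together 34.
No two caps can be exceeded simultaneously, so the pair terms are all 0.
By inclusion–exclusion the count is 56 − 34 + 0 = 22.

22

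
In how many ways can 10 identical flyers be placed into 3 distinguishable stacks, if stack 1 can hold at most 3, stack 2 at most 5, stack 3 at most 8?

Without the upper bounds there are C(12,2) = 66 ways to split 10 among 3 stacks.
Subtract solutions that violate a single cap (substitute x_i' = x_i − (cap_i+1)): x_1 ≥ 4 gives C(8,2) = 28; x_2 ≥ 6 gives C(6,2) = 15; x_3 ≥ 9 gives C(3,2) = 3. Together 46.
Add back pairs where two caps are both exceeded: 1 + 0 + 0 = 1.
By inclusion–exclusion the count is 66 − 46 + 1 = 21.

21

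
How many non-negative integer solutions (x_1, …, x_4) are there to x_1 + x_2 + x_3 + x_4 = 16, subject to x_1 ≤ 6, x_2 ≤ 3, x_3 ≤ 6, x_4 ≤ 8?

98

Without the upper bounds there are C(19,3) = 969 ways to split 16 among 4 variables.
Subtract solutions that violate a single cap (substitute x_i' = x_i − (cap_i+1)): x_1 ≥ 7 gives C(12,3) = 220; x_2 ≥ 4 gives C(15,3) = 455; x_3 ≥ 7 gives C(12,3) = 220; x_4 ≥ 9 gives C(10,3) = 120. Together 1015.
Add back pairs where two caps are both exceeded: 56 + 10 + 1 + 56 + 20 + 1 = 144.
By inclusion–exclusion the count is 969 − 1015 + 144 = 98.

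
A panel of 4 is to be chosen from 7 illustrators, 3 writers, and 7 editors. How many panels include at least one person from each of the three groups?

1029

Total 4-person selections from all 17: C(17,4) = 2380.
Subtract selections that omit an entire group: no illustrators → C(10,4) = 210; no writers → C(14,4) = 1001; no editors → C(10,4) = 210.
Add back selections omitting two groups (i.e. drawn from a single group): C(7,4) + C(3,4) + C(7,4) = 70.
By inclusion–exclusion: 2380 − 1421 + 70 = 1029.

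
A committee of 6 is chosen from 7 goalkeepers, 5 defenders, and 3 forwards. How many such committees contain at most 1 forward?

3300

Split by how many forwards are chosen (0 through 1).
Sum: C(3,0)·C(12,6) + C(3,1)·C(12,5) = 924 + 2376 = 3300.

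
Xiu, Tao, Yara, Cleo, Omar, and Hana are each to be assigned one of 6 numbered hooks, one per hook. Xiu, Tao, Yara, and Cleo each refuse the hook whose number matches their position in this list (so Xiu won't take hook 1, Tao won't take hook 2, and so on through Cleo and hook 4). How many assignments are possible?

362

Let Aᵢ (for 1 ≤ i ≤ 4) be the placements that put person i in their forbidden hook. Any j of these fix j positions, leaving (6−j)! ways to fill the rest, and there are C(4,j) ways to pick which j.
By inclusion–exclusion, the number of valid placements is Σ_{j=0}^{4} (−1)^j C(4,j)·(6−j)!.
Computing: 720 − 480 + 144 − 24 + 2 = 362.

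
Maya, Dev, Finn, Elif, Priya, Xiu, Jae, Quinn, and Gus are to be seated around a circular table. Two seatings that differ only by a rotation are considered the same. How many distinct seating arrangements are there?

Seat Maya anywhere (absorbing the rotational symmetry), then permute the other 8: (8)! = 40320.

40320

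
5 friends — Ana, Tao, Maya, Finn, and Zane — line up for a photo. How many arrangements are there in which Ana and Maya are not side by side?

There are 5! = 120 arrangements in all. If Ana and Maya are adjacent, merging them into one block gives 2·(4)! = 48 arrangements.
So 120 − 48 = 72 arrangements keep them apart.

72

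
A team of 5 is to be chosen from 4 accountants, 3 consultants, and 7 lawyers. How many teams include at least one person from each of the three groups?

With no constraint there are C(14,5) = 2002 possible selections.
Selections missing a whole group: no accountants → C(10,5) = 252; no consultants → C(11,5) = 462; no lawyers → C(7,5) = 21.
Add back selections omitting two groups (i.e. drawn from a single group): C(4,5) + C(3,5) + C(7,5) = 21.
By inclusion–exclusion: 2002 − 735 + 21 = 1288.

1288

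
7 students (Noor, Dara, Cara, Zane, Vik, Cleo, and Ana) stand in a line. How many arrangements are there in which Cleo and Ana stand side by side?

1440

Place the 5 others and the Cleo-Ana pair as 6 objects in a line; the pair has 2 internal arrangements.
So the count is 2·(6)! = 1440.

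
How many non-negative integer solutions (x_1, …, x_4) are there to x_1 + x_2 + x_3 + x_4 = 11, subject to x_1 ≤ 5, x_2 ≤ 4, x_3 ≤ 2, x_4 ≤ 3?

19

By stars and bars, unrestricted non-negative solutions to x_1+…+x_4 = 11 number C(11+3,3) = 364.
Subtract solutions that violate a single cap (substitute x_i' = x_i − (cap_i+1)): x_1 ≥ 6 gives C(8,3) = 56; x_2 ≥ 5 gives C(9,3) = 84; x_3 ≥ 3 gives C(11,3) = 165; x_4 ≥ 4 gives C(10,3) = 120. Together 425.
Add back pairs where two caps are both exceeded: 1 + 10 + 4 + 20 + 10 + 35 = 80.
By inclusion–exclusion the count is 364 − 425 + 80 = 19.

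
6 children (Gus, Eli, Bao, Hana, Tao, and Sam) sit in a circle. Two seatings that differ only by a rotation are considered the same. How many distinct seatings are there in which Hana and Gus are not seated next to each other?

72

Without the restriction there are (5)! = 120 seatings.
Those with Hana next to Gus: fuse the pair into one unit and seat 5 units around a circle — 2·(4)! = 48.
Subtracting, 120 − 48 = 72.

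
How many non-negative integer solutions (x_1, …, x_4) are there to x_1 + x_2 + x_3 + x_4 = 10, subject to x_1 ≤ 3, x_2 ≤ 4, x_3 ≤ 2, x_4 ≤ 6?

41

Ignoring the caps, the number of non-negative solutions to x_1+…+x_4 = 10 is C(13,3) = 286.
Subtract solutions that violate a single cap (substitute x_i' = x_i − (cap_i+1)): x_1 ≥ 4 gives C(9,3) = 84; x_2 ≥ 5 gives C(8,3) = 56; x_3 ≥ 3 gives C(10,3) = 120; x_4 ≥ 7 gives C(6,3) = 20. Together 280.
Add back pairs where two caps are both exceeded: 4 + 20 + 0 + 10 + 0 + 1 = 35.
By inclusion–exclusion the count is 286 − 280 + 35 = 41.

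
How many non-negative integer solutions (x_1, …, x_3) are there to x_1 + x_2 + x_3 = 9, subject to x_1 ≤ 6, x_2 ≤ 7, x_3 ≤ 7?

By stars and bars, unrestricted non-negative solutions to x_1+…+x_3 = 9 number C(9+2,2) = 55.
Subtract solutions that violate a single cap (substitute x_i' = x_i − (cap_i+1)): x_1 ≥ 7 gives C(4,2) = 6; x_2 ≥ 8 gives C(3,2) = 3; x_3 ≥ 8 gives C(3,2) = 3. Together 12.
No two caps can be exceeded simultaneously, so the pair terms are all 0.
By inclusion–exclusion the count is 55 − 12 + 0 = 43.

43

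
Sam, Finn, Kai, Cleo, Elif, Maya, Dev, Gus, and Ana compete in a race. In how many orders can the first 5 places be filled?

There are 9 choices for 1st place, 8 for 2nd, and so on down to 5 for position 5.
That gives 9 × 8 × 7 × 6 × 5 = 15120.

15120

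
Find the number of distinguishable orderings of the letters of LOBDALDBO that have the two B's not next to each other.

There are 9!/(2!·2!·2!·2!) = 22680 arrangements of LOBDALDBO in total.
If the two B's are adjacent, glue them into one block, leaving 8 items to arrange: (8)!/(2!·2!·2!) = 5040 ways.
Subtracting, 22680 − 5040 = 17640 arrangements keep the B's apart.

17640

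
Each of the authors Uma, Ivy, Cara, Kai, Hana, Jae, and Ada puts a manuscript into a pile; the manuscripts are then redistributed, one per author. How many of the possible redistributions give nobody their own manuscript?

This is the derangement count D_7: permutations of 7 items with no fixed point.
By inclusion–exclusion this is Σ_{j=0}^{7} (−1)^j C(7,j)·(7−j)!.
Computing: 5040 − 5040 + 2520 − 840 + 210 − 42 + 7 − 1 = 1854.

1854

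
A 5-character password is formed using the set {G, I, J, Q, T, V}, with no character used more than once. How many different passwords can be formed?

This is a permutation of 5 out of 6: P(6,5) = 6!/1!.
That product is 6 × 5 × 4 × 3 × 2 = 720.

720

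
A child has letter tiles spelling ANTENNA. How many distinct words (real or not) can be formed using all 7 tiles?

The 7 letters of ANTENNA have repeats: A appearing twice and N appearing 3 times.
So there are 7! / (3!·2!) = 420 distinguishable arrangements.

420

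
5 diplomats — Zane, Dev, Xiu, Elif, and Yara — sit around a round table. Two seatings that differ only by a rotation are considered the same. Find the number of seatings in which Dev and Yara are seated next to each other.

Glue Dev and Yara into a block (2 internal orders). Seating 4 units around a circle gives (3)! arrangements.
So 2 × (3)! = 2 × 6 = 12.

12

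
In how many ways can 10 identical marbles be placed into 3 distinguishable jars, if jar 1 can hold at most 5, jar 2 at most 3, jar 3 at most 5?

Without the upper bounds there are C(12,2) = 66 ways to split 10 among 3 jars.
Subtract solutions that violate a single cap (substitute x_i' = x_i − (cap_i+1)): x_1 ≥ 6 gives C(6,2) = 15; x_2 ≥ 4 gives C(8,2) = 28; x_3 ≥ 6 gives C(6,2) = 15. Together 58.
Add back pairs where two caps are both exceeded: 1 + 0 + 1 = 2.
By inclusion–exclusion the count is 66 − 58 + 2 = 10.

10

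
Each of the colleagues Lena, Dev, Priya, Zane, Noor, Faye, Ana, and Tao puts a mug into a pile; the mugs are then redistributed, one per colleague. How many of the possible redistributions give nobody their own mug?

Count assignments avoiding every fixed point. For any j of the 8 colleagues fixed to their own mug, the other 8−j can be arranged in (8−j)! ways.
By inclusion–exclusion this is Σ_{j=0}^{8} (−1)^j C(8,j)·(8−j)!.
Computing: 40320 − 40320 + 20160 − 6720 + 1680 − 336 + 56 − 8 + 1 = 14833.

14833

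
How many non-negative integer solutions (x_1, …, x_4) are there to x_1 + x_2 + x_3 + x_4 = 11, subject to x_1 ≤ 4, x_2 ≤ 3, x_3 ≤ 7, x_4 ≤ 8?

140

By stars and bars, unrestricted non-negative solutions to x_1+…+x_4 = 11 number C(11+3,3) = 364.
Subtract solutions that violate a single cap (substitute x_i' = x_i − (cap_i+1)): x_1 ≥ 5 gives C(9,3) = 84; x_2 ≥ 4 gives C(10,3) = 120; x_3 ≥ 8 gives C(6,3) = 20; x_4 ≥ 9 gives C(5,3) = 10. Together 234.
Add back pairs where two caps are both exceeded: 10 + 0 + 0 + 0 + 0 + 0 = 10.
By inclusion–exclusion the count is 364 − 234 + 10 = 140.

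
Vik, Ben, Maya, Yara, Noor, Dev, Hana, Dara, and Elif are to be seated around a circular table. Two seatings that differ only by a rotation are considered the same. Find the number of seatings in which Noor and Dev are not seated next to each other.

30240

All circular seatings of 9 people number (8)! = 40320.
Seatings with Noor beside Dev: treat them as a block with 2 internal orders, giving 2 × (7)! = 10080.
Subtracting, 40320 − 10080 = 30240.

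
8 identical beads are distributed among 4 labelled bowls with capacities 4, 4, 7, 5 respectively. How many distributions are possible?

Ignoring the caps, the number of non-negative solutions to x_1+…+x_4 = 8 is C(11,3) = 165.
Subtract solutions that violate a single cap (substitute x_i' = x_i − (cap_i+1)): x_1 ≥ 5 gives C(6,3) = 20; x_2 ≥ 5 gives C(6,3) = 20; x_3 ≥ 8 gives C(3,3) = 1; x_4 ≥ 6 gives C(5,3) = 10. Together 51.
No two caps can be exceeded simultaneously, so the pair terms are all 0.
By inclusion–exclusion the count is 165 − 51 + 0 = 114.

114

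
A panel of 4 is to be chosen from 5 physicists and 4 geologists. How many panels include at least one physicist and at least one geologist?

120

Unrestricted: C(9,4) = 126 ways to pick any 4 of the 9.
Subtract selections that omit an entire group: no physicists → C(4,4) = 1; no geologists → C(5,4) = 5.
Both groups omitted at once is impossible, so 126 − 6 = 120.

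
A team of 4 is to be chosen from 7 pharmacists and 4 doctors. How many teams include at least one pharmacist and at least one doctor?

294

Total 4-person selections from all 11: C(11,4) = 330.
Subtract selections that omit an entire group: no pharmacists → C(4,4) = 1; no doctors → C(7,4) = 35.
Both groups omitted at once is impossible, so 330 − 36 = 294.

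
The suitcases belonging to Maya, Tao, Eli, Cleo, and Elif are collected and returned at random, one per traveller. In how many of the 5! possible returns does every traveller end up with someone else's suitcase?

44

Let Aᵢ be the assignments in which traveller i gets their own suitcase. We want the size of the complement of A₁∪…∪A_5.
By inclusion–exclusion this is Σ_{j=0}^{5} (−1)^j C(5,j)·(5−j)!.
Computing: 120 − 120 + 60 − 20 + 5 − 1 = 44.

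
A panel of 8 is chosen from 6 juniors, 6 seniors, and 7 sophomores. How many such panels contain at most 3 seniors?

Split by how many seniors are chosen (0 through 3).
Sum: C(6,0)·C(13,8) + C(6,1)·C(13,7) + C(6,2)·C(13,6) + C(6,3)·C(13,5) = 1287 + 10296 + 25740 + 25740 = 63063.

63063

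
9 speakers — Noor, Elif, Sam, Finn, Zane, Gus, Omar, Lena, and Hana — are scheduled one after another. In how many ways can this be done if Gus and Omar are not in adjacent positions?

There are 9! = 362880 arrangements in all. If Gus and Omar are adjacent, merging them into one block gives 2·(8)! = 80640 arrangements.
Complementary counting: 362880 − 80640 = 282240.

282240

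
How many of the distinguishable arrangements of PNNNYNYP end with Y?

105

Fix Y in the last position and arrange the remaining 7 letters.
Those 7 letters have N appearing 4 times and P appearing twice, giving (7)!/(4!·2!) = 105.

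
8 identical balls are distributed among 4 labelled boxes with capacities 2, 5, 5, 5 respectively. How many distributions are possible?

79

Without the upper bounds there are C(11,3) = 165 ways to split 8 among 4 boxes.
Subtract solutions that violate a single cap (substitute x_i' = x_i − (cap_i+1)): x_1 ≥ 3 gives C(8,3) = 56; x_2 ≥ 6 gives C(5,3) = 10; x_3 ≥ 6 gives C(5,3) = 10; x_4 ≥ 6 gives C(5,3) = 10. Together 86.
No two caps can be exceeded simultaneously, so the pair terms are all 0.
By inclusion–exclusion the count is 165 − 86 + 0 = 79.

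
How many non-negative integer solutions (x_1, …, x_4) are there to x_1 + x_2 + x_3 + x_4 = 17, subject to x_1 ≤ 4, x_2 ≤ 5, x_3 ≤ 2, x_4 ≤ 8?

Ignoring the caps, the number of non-negative solutions to x_1+…+x_4 = 17 is C(20,3) = 1140.
Subtract solutions that violate a single cap (substitute x_i' = x_i − (cap_i+1)): x_1 ≥ 5 gives C(15,3) = 455; x_2 ≥ 6 gives C(14,3) = 364; x_3 ≥ 3 gives C(17,3) = 680; x_4 ≥ 9 gives C(11,3) = 165. Together 1664.
Add back pairs where two caps are both exceeded: 84 + 220 + 20 + 165 + 10 + 56 = 555.
Subtract triples: 20 + 0 + 1 + 0 = 21.
By inclusion–exclusion the count is 1140 − 1664 + 555 − 21 = 10.

10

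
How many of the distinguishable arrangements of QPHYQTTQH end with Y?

1680

Fix Y in the last position and arrange the remaining 8 letters.
Those 8 letters have H appearing twice, Q appearing 3 times, and T appearing twice, giving (8)!/(3!·2!·2!) = 1680.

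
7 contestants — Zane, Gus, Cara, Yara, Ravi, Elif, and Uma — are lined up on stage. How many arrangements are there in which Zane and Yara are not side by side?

3600

There are 7! = 5040 arrangements in all. If Zane and Yara are adjacent, merging them into one block gives 2·(6)! = 1440 arrangements.
So 5040 − 1440 = 3600 arrangements keep them apart.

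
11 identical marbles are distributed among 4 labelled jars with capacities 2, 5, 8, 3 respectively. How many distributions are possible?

62

By stars and bars, unrestricted non-negative solutions to x_1+…+x_4 = 11 number C(11+3,3) = 364.
Subtract solutions that violate a single cap (substitute x_i' = x_i − (cap_i+1)): x_1 ≥ 3 gives C(11,3) = 165; x_2 ≥ 6 gives C(8,3) = 56; x_3 ≥ 9 gives C(5,3) = 10; x_4 ≥ 4 gives C(10,3) = 120. Together 351.
Add back pairs where two caps are both exceeded: 10 + 0 + 35 + 0 + 4 + 0 = 49.
By inclusion–exclusion the count is 364 − 351 + 49 = 62.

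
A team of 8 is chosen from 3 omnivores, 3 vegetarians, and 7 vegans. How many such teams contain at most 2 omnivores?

Split by how many omnivores are chosen (0 through 2).
Sum: C(3,0)·C(10,8) + C(3,1)·C(10,7) + C(3,2)·C(10,6) = 45 + 360 + 630 = 1035.

1035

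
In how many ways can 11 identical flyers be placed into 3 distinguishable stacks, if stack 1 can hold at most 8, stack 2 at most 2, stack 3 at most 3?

By stars and bars, unrestricted non-negative solutions to x_1+…+x_3 = 11 number C(11+2,2) = 78.
Subtract solutions that violate a single cap (substitute x_i' = x_i − (cap_i+1)): x_1 ≥ 9 gives C(4,2) = 6; x_2 ≥ 3 gives C(10,2) = 45; x_3 ≥ 4 gives C(9,2) = 36. Together 87.
Add back pairs where two caps are both exceeded: 0 + 0 + 15 = 15.
By inclusion–exclusion the count is 78 − 87 + 15 = 6.

6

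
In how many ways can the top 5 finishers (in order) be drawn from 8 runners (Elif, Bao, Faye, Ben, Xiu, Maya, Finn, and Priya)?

This is an ordered selection of 5 from 8: P(8,5).
That gives 8 × 7 × 6 × 5 × 4 = 6720.

6720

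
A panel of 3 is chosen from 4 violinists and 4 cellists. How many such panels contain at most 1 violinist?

28

Split by how many violinists are chosen (0 through 1).
Sum: C(4,0)·C(4,3) + C(4,1)·C(4,2) = 4 + 24 = 28.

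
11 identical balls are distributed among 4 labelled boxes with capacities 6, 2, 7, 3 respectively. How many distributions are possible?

Without the upper bounds there are C(14,3) = 364 ways to split 11 among 4 boxes.
Subtract solutions that violate a single cap (substitute x_i' = x_i − (cap_i+1)): x_1 ≥ 7 gives C(7,3) = 35; x_2 ≥ 3 gives C(11,3) = 165; x_3 ≥ 8 gives C(6,3) = 20; x_4 ≥ 4 gives C(10,3) = 120. Together 340.
Add back pairs where two caps are both exceeded: 4 + 0 + 1 + 1 + 35 + 0 = 41.
By inclusion–exclusion the count is 364 − 340 + 41 = 65.

65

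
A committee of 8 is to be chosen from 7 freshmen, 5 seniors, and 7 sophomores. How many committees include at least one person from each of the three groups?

With no constraint there are C(19,8) = 75582 possible selections.
Selections missing a whole group: no freshmen → C(12,8) = 495; no seniors → C(14,8) = 3003; no sophomores → C(12,8) = 495.
Add back selections omitting two groups (i.e. drawn from a single group): C(7,8) + C(5,8) + C(7,8) = 0.
By inclusion–exclusion: 75582 − 3993 + 0 = 71589.

71589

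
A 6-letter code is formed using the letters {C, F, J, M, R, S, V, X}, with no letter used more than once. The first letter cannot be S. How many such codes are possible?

17640

The first letter has 8−1 = 7 choices (anything except S).
The remaining 5 letters are filled from the other 7 symbols without repetition: 7 × 6 × 5 × 4 × 3 = 2520.
Total: 7 × 2520 = 17640.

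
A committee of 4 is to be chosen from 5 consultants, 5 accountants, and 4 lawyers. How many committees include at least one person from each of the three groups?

Unrestricted: C(14,4) = 1001 ways to pick any 4 of the 14.
Selections missing a whole group: no consultants → C(9,4) = 126; no accountants → C(9,4) = 126; no lawyers → C(10,4) = 210.
Add back selections omitting two groups (i.e. drawn from a single group): C(5,4) + C(5,4) + C(4,4) = 11.
By inclusion–exclusion: 1001 − 462 + 11 = 550.

550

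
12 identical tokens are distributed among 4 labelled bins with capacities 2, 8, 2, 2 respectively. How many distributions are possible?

Ignoring the caps, the number of non-negative solutions to x_1+…+x_4 = 12 is C(15,3) = 455.
Subtract solutions that violate a single cap (substitute x_i' = x_i − (cap_i+1)): x_1 ≥ 3 gives C(12,3) = 220; x_2 ≥ 9 gives C(6,3) = 20; x_3 ≥ 3 gives C(12,3) = 220; x_4 ≥ 3 gives C(12,3) = 220. Together 680.
Add back pairs where two caps are both exceeded: 1 + 84 + 84 + 1 + 1 + 84 = 255.
Subtract triples: 0 + 0 + 20 + 0 = 20.
By inclusion–exclusion the count is 455 − 680 + 255 − 20 = 10.

10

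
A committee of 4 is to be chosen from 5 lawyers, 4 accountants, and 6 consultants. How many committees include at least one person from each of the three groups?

720

Unrestricted: C(15,4) = 1365 ways to pick any 4 of the 15.
Subtract selections that omit an entire group: no lawyers → C(10,4) = 210; no accountants → C(11,4) = 330; no consultants → C(9,4) = 126.
Add back selections omitting two groups (i.e. drawn from a single group): C(5,4) + C(4,4) + C(6,4) = 21.
By inclusion–exclusion: 1365 − 666 + 21 = 720.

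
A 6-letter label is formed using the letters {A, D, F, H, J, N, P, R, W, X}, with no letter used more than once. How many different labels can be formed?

151200

With no repetition, fill the 6 letters in order: 10 choices, then 9, down to 5.
That product is 10 × 9 × 8 × 7 × 6 × 5 = 151200.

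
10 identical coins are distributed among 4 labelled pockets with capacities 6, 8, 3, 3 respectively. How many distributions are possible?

104

Ignoring the caps, the number of non-negative solutions to x_1+…+x_4 = 10 is C(13,3) = 286.
Subtract solutions that violate a single cap (substitute x_i' = x_i − (cap_i+1)): x_1 ≥ 7 gives C(6,3) = 20; x_2 ≥ 9 gives C(4,3) = 4; x_3 ≥ 4 gives C(9,3) = 84; x_4 ≥ 4 gives C(9,3) = 84. Together 192.
Add back pairs where two caps are both exceeded: 0 + 0 + 0 + 0 + 0 + 10 = 10.
By inclusion–exclusion the count is 286 − 192 + 10 = 104.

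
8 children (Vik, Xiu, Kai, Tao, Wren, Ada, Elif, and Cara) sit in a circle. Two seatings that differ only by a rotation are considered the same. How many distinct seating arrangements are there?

Around a circle, 8 distinct people have 8!/8 = (7)! = 5040 rotationally distinct seatings.

5040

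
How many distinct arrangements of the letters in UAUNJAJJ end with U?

With the last slot taken by U, it remains to arrange the other 7 letters (AUNJAJJ).
Those 7 letters have A appearing twice and J appearing 3 times, giving (7)!/(3!·2!) = 420.

420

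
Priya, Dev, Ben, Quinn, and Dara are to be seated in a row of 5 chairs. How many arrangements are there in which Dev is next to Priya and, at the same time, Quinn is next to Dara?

24

Treat {Dev,Priya} as one block (2 orders) and {Quinn,Dara} as another (2 orders).
That leaves 3 units to arrange: 2 × 2 × 3! = 4 × 6 = 24.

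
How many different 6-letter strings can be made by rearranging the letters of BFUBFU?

BFUBFU has 6 letters with B appearing twice, F appearing twice, and U appearing twice.
Dividing 6! = 720 by 2!·2!·2! = 8 for the repeated letters gives 90.

90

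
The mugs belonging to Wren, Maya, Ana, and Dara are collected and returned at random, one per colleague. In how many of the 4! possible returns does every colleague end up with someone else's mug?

9

Let Aᵢ be the assignments in which colleague i gets their own mug. We want the size of the complement of A₁∪…∪A_4.
By inclusion–exclusion this is Σ_{j=0}^{4} (−1)^j C(4,j)·(4−j)!.
Computing: 24 − 24 + 12 − 4 + 1 = 9.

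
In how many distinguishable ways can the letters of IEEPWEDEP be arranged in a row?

The 9 letters of IEEPWEDEP have repeats: E appearing 4 times and P appearing twice.
So there are 9! / (4!·2!) = 7560 distinguishable arrangements.

7560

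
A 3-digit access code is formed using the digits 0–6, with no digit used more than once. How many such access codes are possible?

210

Choose and order 3 of the 7 symbols: the first digit has 7 options, the next 6, then 5.
7 × 6 × 5 = 210.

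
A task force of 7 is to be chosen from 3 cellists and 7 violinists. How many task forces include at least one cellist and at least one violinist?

119

Unrestricted: C(10,7) = 120 ways to pick any 7 of the 10.
Selections missing a whole group: no cellists → C(7,7) = 1; no violinists → C(3,7) = 0.
Both groups omitted at once is impossible, so 120 − 1 = 119.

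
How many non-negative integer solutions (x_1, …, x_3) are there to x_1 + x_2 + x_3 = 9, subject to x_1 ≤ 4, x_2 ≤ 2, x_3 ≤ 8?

By stars and bars, unrestricted non-negative solutions to x_1+…+x_3 = 9 number C(9+2,2) = 55.
Subtract solutions that violate a single cap (substitute x_i' = x_i − (cap_i+1)): x_1 ≥ 5 gives C(6,2) = 15; x_2 ≥ 3 gives C(8,2) = 28; x_3 ≥ 9 gives C(2,2) = 1. Together 44.
Add back pairs where two caps are both exceeded: 3 + 0 + 0 = 3.
By inclusion–exclusion the count is 55 − 44 + 3 = 14.

14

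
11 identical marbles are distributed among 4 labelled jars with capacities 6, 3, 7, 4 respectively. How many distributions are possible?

116

Ignoring the caps, the number of non-negative solutions to x_1+…+x_4 = 11 is C(14,3) = 364.
Subtract solutions that violate a single cap (substitute x_i' = x_i − (cap_i+1)): x_1 ≥ 7 gives C(7,3) = 35; x_2 ≥ 4 gives C(10,3) = 120; x_3 ≥ 8 gives C(6,3) = 20; x_4 ≥ 5 gives C(9,3) = 84. Together 259.
Add back pairs where two caps are both exceeded: 1 + 0 + 0 + 0 + 10 + 0 = 11.
By inclusion–exclusion the count is 364 − 259 + 11 = 116.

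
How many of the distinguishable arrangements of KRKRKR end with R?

Fix R in the last position and arrange the remaining 5 letters.
Those 5 letters have K appearing 3 times and R appearing twice, giving (5)!/(3!·2!) = 10.

10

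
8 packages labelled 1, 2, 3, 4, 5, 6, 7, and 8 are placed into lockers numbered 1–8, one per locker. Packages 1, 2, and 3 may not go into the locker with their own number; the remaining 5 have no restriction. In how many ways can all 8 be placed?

27240

Let Aᵢ (for i ∈ {1, 2, 3}) be the placements that put package i in its forbidden locker. Any j of these fix j positions, leaving (8−j)! ways to fill the rest, and there are C(3,j) ways to pick which j.
By inclusion–exclusion, the number of valid placements is Σ_{j=0}^{3} (−1)^j C(3,j)·(8−j)!.
Computing: 40320 − 15120 + 2160 − 120 = 27240.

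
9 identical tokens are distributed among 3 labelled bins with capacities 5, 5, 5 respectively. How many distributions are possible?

25

Without the upper bounds there are C(11,2) = 55 ways to split 9 among 3 bins.
Subtract solutions that violate a single cap (substitute x_i' = x_i − (cap_i+1)): x_1 ≥ 6 gives C(5,2) = 10; x_2 ≥ 6 gives C(5,2) = 10; x_3 ≥ 6 gives C(5,2) = 10. Together 30.
No two caps can be exceeded simultaneously, so the pair terms are all 0.
By inclusion–exclusion the count is 55 − 30 + 0 = 25.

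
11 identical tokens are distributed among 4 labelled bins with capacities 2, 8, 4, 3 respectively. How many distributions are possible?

By stars and bars, unrestricted non-negative solutions to x_1+…+x_4 = 11 number C(11+3,3) = 364.
Subtract solutions that violate a single cap (substitute x_i' = x_i − (cap_i+1)): x_1 ≥ 3 gives C(11,3) = 165; x_2 ≥ 9 gives C(5,3) = 10; x_3 ≥ 5 gives C(9,3) = 84; x_4 ≥ 4 gives C(10,3) = 120. Together 379.
Add back pairs where two caps are both exceeded: 0 + 20 + 35 + 0 + 0 + 10 = 65.
By inclusion–exclusion the count is 364 − 379 + 65 = 50.

50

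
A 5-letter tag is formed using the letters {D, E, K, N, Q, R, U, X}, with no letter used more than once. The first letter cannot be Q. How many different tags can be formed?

The first letter has 8−1 = 7 choices (anything except Q).
The remaining 4 letters are filled from the other 7 symbols without repetition: 7 × 6 × 5 × 4 = 840.
Total: 7 × 840 = 5880.

5880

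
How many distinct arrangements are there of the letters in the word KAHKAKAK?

280

KAHKAKAK has 8 letters with A appearing 3 times and K appearing 4 times.
The number of distinct arrangements is 8!/(4!·3!) = 40320/144 = 280.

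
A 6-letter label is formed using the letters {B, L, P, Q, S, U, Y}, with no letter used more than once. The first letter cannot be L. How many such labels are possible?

4320

The first letter has 7−1 = 6 choices (anything except L).
The remaining 5 letters are filled from the other 6 symbols without repetition: 6 × 5 × 4 × 3 × 2 = 720.
Total: 6 × 720 = 4320.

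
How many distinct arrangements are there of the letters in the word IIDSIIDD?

The 8 letters of IIDSIIDD have repeats: D appearing 3 times and I appearing 4 times.
So there are 8! / (4!·3!) = 280 distinguishable arrangements.

280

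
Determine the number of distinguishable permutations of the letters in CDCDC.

10

CDCDC has 5 letters with C appearing 3 times and D appearing twice.
So there are 5! / (3!·2!) = 10 distinguishable arrangements.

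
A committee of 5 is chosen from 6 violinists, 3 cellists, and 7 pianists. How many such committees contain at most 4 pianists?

4347

Split by how many pianists are chosen (0 through 4).
Sum: C(7,0)·C(9,5) + C(7,1)·C(9,4) + C(7,2)·C(9,3) + C(7,3)·C(9,2) + C(7,4)·C(9,1) = 126 + 882 + 1764 + 1260 + 315 = 4347.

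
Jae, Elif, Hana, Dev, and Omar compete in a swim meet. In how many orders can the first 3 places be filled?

60

There are 5 choices for 1st place, 4 for 2nd, and 3 for 3rd.
That gives 5 × 4 × 3 = 60.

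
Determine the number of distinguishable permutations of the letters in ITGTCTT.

210

ITGTCTT has 7 letters with T appearing 4 times.
Dividing 7! = 5040 by 4! = 24 for the repeated letters gives 210.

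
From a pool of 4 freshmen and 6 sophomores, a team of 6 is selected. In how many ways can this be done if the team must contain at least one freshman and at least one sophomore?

209

Total 6-person selections from all 10: C(10,6) = 210.
Subtract selections that omit an entire group: no freshmen → C(6,6) = 1; no sophomores → C(4,6) = 0.
Both groups omitted at once is impossible, so 210 − 1 = 209.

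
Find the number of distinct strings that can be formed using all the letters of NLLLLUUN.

NLLLLUUN has 8 letters with L appearing 4 times, N appearing twice, and U appearing twice.
Dividing 8! = 40320 by 4!·2!·2! = 96 for the repeated letters gives 420.

420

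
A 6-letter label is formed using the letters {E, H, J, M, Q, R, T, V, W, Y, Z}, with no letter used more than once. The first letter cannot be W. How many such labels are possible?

302400

The first letter has 11−1 = 10 choices (anything except W).
The remaining 5 letters are filled from the other 10 symbols without repetition: 10 × 9 × 8 × 7 × 6 = 30240.
Total: 10 × 30240 = 302400.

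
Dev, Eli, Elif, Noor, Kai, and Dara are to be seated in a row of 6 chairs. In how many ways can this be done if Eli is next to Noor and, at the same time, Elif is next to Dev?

Treat {Eli,Noor} as one block (2 orders) and {Elif,Dev} as another (2 orders).
That leaves 4 units to arrange: 2 × 2 × 4! = 4 × 24 = 96.

96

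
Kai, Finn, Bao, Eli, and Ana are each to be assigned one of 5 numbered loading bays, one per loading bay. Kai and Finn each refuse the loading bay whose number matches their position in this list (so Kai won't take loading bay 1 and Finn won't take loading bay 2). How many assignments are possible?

78

Let Aᵢ (for i ∈ {1, 2}) be the placements that put person i in their forbidden loading bay. Any j of these fix j positions, leaving (5−j)! ways to fill the rest, and there are C(2,j) ways to pick which j.
By inclusion–exclusion, the number of valid placements is Σ_{j=0}^{2} (−1)^j C(2,j)·(5−j)!.
Computing: 120 − 48 + 6 = 78.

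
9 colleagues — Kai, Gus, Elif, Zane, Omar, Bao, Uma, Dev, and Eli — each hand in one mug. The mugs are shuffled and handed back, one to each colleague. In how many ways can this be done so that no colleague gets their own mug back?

133496

Let Aᵢ be the assignments in which colleague i gets their own mug. We want the size of the complement of A₁∪…∪A_9.
By inclusion–exclusion this is Σ_{j=0}^{9} (−1)^j C(9,j)·(9−j)!.
Computing: 362880 − 362880 + 181440 − 60480 + 15120 − 3024 + 504 − 72 + 9 − 1 = 133496.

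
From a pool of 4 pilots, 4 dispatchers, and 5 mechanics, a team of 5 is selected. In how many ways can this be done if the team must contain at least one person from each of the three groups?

980

Unrestricted: C(13,5) = 1287 ways to pick any 5 of the 13.
Subtract selections that omit an entire group: no pilots → C(9,5) = 126; no dispatchers → C(9,5) = 126; no mechanics → C(8,5) = 56.
Add back selections omitting two groups (i.e. drawn from a single group): C(4,5) + C(4,5) + C(5,5) = 1.
By inclusion–exclusion: 1287 − 308 + 1 = 980.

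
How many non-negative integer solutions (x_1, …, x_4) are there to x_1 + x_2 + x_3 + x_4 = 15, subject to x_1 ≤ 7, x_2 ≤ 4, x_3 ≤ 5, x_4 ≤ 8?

Ignoring the caps, the number of non-negative solutions to x_1+…+x_4 = 15 is C(18,3) = 816.
Subtract solutions that violate a single cap (substitute x_i' = x_i − (cap_i+1)): x_1 ≥ 8 gives C(10,3) = 120; x_2 ≥ 5 gives C(13,3) = 286; x_3 ≥ 6 gives C(12,3) = 220; x_4 ≥ 9 gives C(9,3) = 84. Together 710.
Add back pairs where two caps are both exceeded: 10 + 4 + 0 + 35 + 4 + 1 = 54.
By inclusion–exclusion the count is 816 − 710 + 54 = 160.

160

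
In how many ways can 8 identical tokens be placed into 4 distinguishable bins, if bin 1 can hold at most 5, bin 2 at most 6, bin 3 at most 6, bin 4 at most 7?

146

Ignoring the caps, the number of non-negative solutions to x_1+…+x_4 = 8 is C(11,3) = 165.
Subtract solutions that violate a single cap (substitute x_i' = x_i − (cap_i+1)): x_1 ≥ 6 gives C(5,3) = 10; x_2 ≥ 7 gives C(4,3) = 4; x_3 ≥ 7 gives C(4,3) = 4; x_4 ≥ 8 gives C(3,3) = 1. Together 19.
No two caps can be exceeded simultaneously, so the pair terms are all 0.
By inclusion–exclusion the count is 165 − 19 + 0 = 146.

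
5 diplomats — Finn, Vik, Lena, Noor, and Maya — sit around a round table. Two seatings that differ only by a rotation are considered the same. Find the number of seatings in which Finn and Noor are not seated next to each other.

12

Without the restriction there are (4)! = 24 seatings.
Those with Finn next to Noor: fuse the pair into one unit and seat 4 units around a circle — 2·(3)! = 12.
Subtracting, 24 − 12 = 12.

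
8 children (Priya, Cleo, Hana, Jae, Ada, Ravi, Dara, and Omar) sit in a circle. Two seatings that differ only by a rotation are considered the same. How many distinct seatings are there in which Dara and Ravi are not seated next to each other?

3600

All circular seatings of 8 people number (7)! = 5040.
Those with Dara next to Ravi: fuse the pair into one unit and seat 7 units around a circle — 2·(6)! = 1440.
Subtracting, 5040 − 1440 = 3600.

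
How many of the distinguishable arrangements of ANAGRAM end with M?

120

Fix M in the last position and arrange the remaining 6 letters.
Those 6 letters have A appearing 3 times, giving (6)!/(3!) = 120.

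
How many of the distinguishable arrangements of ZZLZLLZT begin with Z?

140

With the first slot taken by Z, it remains to arrange the other 7 letters (ZLZLLZT).
Those 7 letters have L appearing 3 times and Z appearing 3 times, giving (7)!/(3!·3!) = 140.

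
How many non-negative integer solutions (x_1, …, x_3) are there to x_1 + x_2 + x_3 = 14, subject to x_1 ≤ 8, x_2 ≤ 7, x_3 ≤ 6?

By stars and bars, unrestricted non-negative solutions to x_1+…+x_3 = 14 number C(14+2,2) = 120.
Subtract solutions that violate a single cap (substitute x_i' = x_i − (cap_i+1)): x_1 ≥ 9 gives C(7,2) = 21; x_2 ≥ 8 gives C(8,2) = 28; x_3 ≥ 7 gives C(9,2) = 36. Together 85.
No two caps can be exceeded simultaneously, so the pair terms are all 0.
By inclusion–exclusion the count is 120 − 85 + 0 = 35.

35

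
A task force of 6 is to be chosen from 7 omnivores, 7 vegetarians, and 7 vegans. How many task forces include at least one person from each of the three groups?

With no constraint there are C(21,6) = 54264 possible selections.
Selections missing a whole group: no omnivores → C(14,6) = 3003; no vegetarians → C(14,6) = 3003; no vegans → C(14,6) = 3003.
Add back selections omitting two groups (i.e. drawn from a single group): C(7,6) + C(7,6) + C(7,6) = 21.
By inclusion–exclusion: 54264 − 9009 + 21 = 45276.

45276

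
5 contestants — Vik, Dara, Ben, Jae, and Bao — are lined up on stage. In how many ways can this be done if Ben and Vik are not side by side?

72

There are 5! = 120 arrangements in all. If Ben and Vik are adjacent, merging them into one block gives 2·(4)! = 48 arrangements.
So 120 − 48 = 72 arrangements keep them apart.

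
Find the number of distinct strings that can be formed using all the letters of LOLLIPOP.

Letter multiplicities in LOLLIPOP: I×1, L×3, O×2, P×2.
So there are 8! / (3!·2!·2!) = 1680 distinguishable arrangements.

1680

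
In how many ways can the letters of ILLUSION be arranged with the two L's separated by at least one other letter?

7560

Total arrangements of ILLUSION: 8!/(2!·2!) = 10080.
If the two L's are adjacent, glue them into one block, leaving 7 items to arrange: (7)!/(2!) = 2520 ways.
Hence 10080 − 2520 = 7560.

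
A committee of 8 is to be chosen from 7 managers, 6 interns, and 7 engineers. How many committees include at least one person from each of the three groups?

120393

With no constraint there are C(20,8) = 125970 possible selections.
Subtract selections that omit an entire group: no managers → C(13,8) = 1287; no interns → C(14,8) = 3003; no engineers → C(13,8) = 1287.
Add back selections omitting two groups (i.e. drawn from a single group): C(7,8) + C(6,8) + C(7,8) = 0.
By inclusion–exclusion: 125970 − 5577 + 0 = 120393.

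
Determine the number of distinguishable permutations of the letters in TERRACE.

Letter multiplicities in TERRACE: A×1, C×1, E×2, R×2, T×1.
So there are 7! / (2!·2!) = 1260 distinguishable arrangements.

1260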